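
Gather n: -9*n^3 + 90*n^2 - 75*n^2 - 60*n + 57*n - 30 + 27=-9*n^3 + 15*n^2 - 3*n - 3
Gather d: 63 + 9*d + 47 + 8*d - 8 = 17*d + 102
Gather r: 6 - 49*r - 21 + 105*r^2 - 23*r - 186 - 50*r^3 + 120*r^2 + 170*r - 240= -50*r^3 + 225*r^2 + 98*r - 441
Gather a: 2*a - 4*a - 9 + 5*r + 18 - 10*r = -2*a - 5*r + 9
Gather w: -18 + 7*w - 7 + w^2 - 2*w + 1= w^2 + 5*w - 24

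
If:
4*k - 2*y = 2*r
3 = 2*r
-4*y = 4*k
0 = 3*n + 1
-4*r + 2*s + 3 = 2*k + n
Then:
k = 1/2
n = -1/3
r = 3/2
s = 11/6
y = -1/2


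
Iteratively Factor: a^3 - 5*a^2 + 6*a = (a)*(a^2 - 5*a + 6) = a*(a - 2)*(a - 3)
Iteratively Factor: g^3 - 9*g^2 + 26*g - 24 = (g - 3)*(g^2 - 6*g + 8) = (g - 3)*(g - 2)*(g - 4)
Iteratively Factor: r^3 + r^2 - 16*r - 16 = (r - 4)*(r^2 + 5*r + 4) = (r - 4)*(r + 1)*(r + 4)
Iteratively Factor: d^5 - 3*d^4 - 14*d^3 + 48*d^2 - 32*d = (d)*(d^4 - 3*d^3 - 14*d^2 + 48*d - 32) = d*(d - 2)*(d^3 - d^2 - 16*d + 16) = d*(d - 2)*(d - 1)*(d^2 - 16) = d*(d - 2)*(d - 1)*(d + 4)*(d - 4)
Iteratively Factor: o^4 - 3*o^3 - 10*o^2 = (o + 2)*(o^3 - 5*o^2) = o*(o + 2)*(o^2 - 5*o) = o^2*(o + 2)*(o - 5)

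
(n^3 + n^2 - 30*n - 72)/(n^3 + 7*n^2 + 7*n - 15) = (n^2 - 2*n - 24)/(n^2 + 4*n - 5)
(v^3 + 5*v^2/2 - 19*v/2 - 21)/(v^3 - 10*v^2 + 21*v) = (v^2 + 11*v/2 + 7)/(v*(v - 7))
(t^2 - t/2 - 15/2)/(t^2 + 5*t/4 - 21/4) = 2*(2*t^2 - t - 15)/(4*t^2 + 5*t - 21)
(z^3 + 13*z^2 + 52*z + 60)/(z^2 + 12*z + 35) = (z^2 + 8*z + 12)/(z + 7)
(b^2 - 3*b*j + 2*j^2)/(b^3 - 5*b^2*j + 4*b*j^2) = (b - 2*j)/(b*(b - 4*j))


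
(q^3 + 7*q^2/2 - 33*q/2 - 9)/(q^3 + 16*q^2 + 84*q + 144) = (2*q^2 - 5*q - 3)/(2*(q^2 + 10*q + 24))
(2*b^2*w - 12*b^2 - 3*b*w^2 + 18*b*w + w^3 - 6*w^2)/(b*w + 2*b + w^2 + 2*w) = (2*b^2*w - 12*b^2 - 3*b*w^2 + 18*b*w + w^3 - 6*w^2)/(b*w + 2*b + w^2 + 2*w)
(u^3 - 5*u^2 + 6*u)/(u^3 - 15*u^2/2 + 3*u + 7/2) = 2*u*(u^2 - 5*u + 6)/(2*u^3 - 15*u^2 + 6*u + 7)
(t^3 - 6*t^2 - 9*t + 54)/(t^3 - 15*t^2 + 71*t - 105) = (t^2 - 3*t - 18)/(t^2 - 12*t + 35)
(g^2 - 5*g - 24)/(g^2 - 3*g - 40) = (g + 3)/(g + 5)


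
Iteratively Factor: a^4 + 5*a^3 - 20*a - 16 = (a + 2)*(a^3 + 3*a^2 - 6*a - 8) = (a - 2)*(a + 2)*(a^2 + 5*a + 4) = (a - 2)*(a + 1)*(a + 2)*(a + 4)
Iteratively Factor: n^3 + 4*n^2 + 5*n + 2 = (n + 1)*(n^2 + 3*n + 2) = (n + 1)*(n + 2)*(n + 1)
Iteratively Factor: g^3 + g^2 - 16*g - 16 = (g + 4)*(g^2 - 3*g - 4) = (g - 4)*(g + 4)*(g + 1)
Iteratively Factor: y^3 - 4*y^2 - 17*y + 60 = (y - 5)*(y^2 + y - 12) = (y - 5)*(y - 3)*(y + 4)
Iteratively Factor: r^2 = (r)*(r)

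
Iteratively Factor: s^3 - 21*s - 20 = (s + 1)*(s^2 - s - 20) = (s - 5)*(s + 1)*(s + 4)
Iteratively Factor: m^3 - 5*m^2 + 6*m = (m)*(m^2 - 5*m + 6) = m*(m - 3)*(m - 2)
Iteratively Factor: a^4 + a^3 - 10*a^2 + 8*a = (a + 4)*(a^3 - 3*a^2 + 2*a) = (a - 1)*(a + 4)*(a^2 - 2*a) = (a - 2)*(a - 1)*(a + 4)*(a)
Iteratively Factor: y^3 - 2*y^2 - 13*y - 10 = (y + 2)*(y^2 - 4*y - 5) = (y + 1)*(y + 2)*(y - 5)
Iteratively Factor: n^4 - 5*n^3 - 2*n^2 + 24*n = (n - 3)*(n^3 - 2*n^2 - 8*n) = n*(n - 3)*(n^2 - 2*n - 8) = n*(n - 4)*(n - 3)*(n + 2)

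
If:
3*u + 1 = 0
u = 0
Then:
No Solution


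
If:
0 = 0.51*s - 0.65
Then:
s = 1.27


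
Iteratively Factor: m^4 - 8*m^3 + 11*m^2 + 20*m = (m - 4)*(m^3 - 4*m^2 - 5*m) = (m - 4)*(m + 1)*(m^2 - 5*m) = (m - 5)*(m - 4)*(m + 1)*(m)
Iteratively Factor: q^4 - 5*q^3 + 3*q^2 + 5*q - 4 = (q - 1)*(q^3 - 4*q^2 - q + 4) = (q - 1)*(q + 1)*(q^2 - 5*q + 4) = (q - 4)*(q - 1)*(q + 1)*(q - 1)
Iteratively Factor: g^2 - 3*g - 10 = (g - 5)*(g + 2)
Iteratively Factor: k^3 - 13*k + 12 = (k + 4)*(k^2 - 4*k + 3) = (k - 3)*(k + 4)*(k - 1)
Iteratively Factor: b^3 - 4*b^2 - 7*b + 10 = (b - 1)*(b^2 - 3*b - 10) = (b - 1)*(b + 2)*(b - 5)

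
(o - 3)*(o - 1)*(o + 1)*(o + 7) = o^4 + 4*o^3 - 22*o^2 - 4*o + 21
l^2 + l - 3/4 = (l - 1/2)*(l + 3/2)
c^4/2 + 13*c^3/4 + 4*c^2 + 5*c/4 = c*(c/2 + 1/2)*(c + 1/2)*(c + 5)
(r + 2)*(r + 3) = r^2 + 5*r + 6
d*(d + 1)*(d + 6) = d^3 + 7*d^2 + 6*d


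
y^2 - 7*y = y*(y - 7)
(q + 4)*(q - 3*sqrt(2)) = q^2 - 3*sqrt(2)*q + 4*q - 12*sqrt(2)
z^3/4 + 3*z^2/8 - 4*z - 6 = (z/4 + 1)*(z - 4)*(z + 3/2)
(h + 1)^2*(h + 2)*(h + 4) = h^4 + 8*h^3 + 21*h^2 + 22*h + 8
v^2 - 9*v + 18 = (v - 6)*(v - 3)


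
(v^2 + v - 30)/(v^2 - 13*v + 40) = (v + 6)/(v - 8)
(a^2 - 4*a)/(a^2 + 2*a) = (a - 4)/(a + 2)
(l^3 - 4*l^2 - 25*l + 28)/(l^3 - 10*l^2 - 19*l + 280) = (l^2 + 3*l - 4)/(l^2 - 3*l - 40)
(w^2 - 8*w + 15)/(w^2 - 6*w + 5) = (w - 3)/(w - 1)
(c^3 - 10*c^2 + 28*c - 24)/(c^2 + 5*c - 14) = (c^2 - 8*c + 12)/(c + 7)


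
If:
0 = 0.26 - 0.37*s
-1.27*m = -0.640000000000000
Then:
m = 0.50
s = 0.70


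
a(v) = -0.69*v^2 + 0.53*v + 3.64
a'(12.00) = -16.03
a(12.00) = -89.36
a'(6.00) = -7.75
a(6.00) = -18.02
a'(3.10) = -3.75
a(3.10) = -1.35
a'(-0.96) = 1.85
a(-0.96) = 2.50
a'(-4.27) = 6.42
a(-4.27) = -11.20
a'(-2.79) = 4.38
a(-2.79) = -3.21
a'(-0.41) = 1.10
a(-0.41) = 3.31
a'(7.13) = -9.31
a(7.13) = -27.66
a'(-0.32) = 0.97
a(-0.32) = 3.40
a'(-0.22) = 0.83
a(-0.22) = 3.49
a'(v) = 0.53 - 1.38*v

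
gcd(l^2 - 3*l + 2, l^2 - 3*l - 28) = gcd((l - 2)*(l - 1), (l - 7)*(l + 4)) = 1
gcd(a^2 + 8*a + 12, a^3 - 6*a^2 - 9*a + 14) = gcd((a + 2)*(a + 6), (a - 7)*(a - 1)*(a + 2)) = a + 2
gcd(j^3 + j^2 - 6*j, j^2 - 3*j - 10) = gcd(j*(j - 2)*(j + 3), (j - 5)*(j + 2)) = 1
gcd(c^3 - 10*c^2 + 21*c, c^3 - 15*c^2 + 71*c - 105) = c^2 - 10*c + 21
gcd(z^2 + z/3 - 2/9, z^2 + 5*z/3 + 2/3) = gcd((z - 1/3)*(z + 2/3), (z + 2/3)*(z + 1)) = z + 2/3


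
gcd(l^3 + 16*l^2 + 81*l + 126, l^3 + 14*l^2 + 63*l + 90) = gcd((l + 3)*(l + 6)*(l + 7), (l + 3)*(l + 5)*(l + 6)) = l^2 + 9*l + 18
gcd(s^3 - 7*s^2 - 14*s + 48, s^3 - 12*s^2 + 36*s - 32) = s^2 - 10*s + 16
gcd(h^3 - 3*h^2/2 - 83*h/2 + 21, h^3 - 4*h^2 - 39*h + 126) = h^2 - h - 42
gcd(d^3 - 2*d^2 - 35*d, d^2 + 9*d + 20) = d + 5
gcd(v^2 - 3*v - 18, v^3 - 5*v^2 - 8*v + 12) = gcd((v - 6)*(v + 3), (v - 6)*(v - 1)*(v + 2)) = v - 6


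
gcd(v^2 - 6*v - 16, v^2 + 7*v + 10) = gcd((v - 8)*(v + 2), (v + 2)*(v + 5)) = v + 2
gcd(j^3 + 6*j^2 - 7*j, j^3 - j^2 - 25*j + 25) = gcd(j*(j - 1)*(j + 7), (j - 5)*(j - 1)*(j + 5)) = j - 1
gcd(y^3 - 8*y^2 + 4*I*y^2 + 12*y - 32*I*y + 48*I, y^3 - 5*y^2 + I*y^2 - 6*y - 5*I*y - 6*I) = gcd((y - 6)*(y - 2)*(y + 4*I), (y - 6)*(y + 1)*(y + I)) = y - 6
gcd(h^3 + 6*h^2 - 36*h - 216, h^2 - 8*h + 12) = h - 6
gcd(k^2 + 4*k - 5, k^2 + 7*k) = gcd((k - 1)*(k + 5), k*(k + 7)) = 1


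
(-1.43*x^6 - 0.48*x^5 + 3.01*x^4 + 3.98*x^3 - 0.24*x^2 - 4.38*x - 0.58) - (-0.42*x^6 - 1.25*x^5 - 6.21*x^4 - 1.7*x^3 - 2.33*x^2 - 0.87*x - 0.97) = -1.01*x^6 + 0.77*x^5 + 9.22*x^4 + 5.68*x^3 + 2.09*x^2 - 3.51*x + 0.39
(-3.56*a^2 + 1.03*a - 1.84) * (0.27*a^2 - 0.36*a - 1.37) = -0.9612*a^4 + 1.5597*a^3 + 4.0096*a^2 - 0.7487*a + 2.5208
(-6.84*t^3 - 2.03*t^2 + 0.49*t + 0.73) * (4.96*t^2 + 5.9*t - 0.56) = -33.9264*t^5 - 50.4248*t^4 - 5.7162*t^3 + 7.6486*t^2 + 4.0326*t - 0.4088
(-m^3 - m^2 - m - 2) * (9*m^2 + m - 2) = -9*m^5 - 10*m^4 - 8*m^3 - 17*m^2 + 4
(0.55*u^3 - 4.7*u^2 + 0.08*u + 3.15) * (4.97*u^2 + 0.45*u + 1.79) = 2.7335*u^5 - 23.1115*u^4 - 0.7329*u^3 + 7.2785*u^2 + 1.5607*u + 5.6385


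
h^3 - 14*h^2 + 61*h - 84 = (h - 7)*(h - 4)*(h - 3)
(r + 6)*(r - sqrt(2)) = r^2 - sqrt(2)*r + 6*r - 6*sqrt(2)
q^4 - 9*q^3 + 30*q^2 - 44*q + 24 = (q - 3)*(q - 2)^3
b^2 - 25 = (b - 5)*(b + 5)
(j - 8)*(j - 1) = j^2 - 9*j + 8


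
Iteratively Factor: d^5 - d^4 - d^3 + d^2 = (d)*(d^4 - d^3 - d^2 + d) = d^2*(d^3 - d^2 - d + 1) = d^2*(d - 1)*(d^2 - 1) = d^2*(d - 1)^2*(d + 1)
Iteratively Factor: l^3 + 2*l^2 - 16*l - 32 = (l + 2)*(l^2 - 16) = (l - 4)*(l + 2)*(l + 4)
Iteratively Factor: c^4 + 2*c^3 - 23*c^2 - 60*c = (c - 5)*(c^3 + 7*c^2 + 12*c) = c*(c - 5)*(c^2 + 7*c + 12) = c*(c - 5)*(c + 3)*(c + 4)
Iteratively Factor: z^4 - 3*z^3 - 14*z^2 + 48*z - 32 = (z + 4)*(z^3 - 7*z^2 + 14*z - 8) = (z - 4)*(z + 4)*(z^2 - 3*z + 2) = (z - 4)*(z - 1)*(z + 4)*(z - 2)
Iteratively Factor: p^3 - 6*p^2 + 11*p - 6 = (p - 2)*(p^2 - 4*p + 3) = (p - 2)*(p - 1)*(p - 3)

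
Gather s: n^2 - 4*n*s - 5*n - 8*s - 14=n^2 - 5*n + s*(-4*n - 8) - 14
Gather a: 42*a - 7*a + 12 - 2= 35*a + 10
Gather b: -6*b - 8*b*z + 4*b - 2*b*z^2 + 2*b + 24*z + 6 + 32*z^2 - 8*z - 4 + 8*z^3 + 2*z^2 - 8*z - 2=b*(-2*z^2 - 8*z) + 8*z^3 + 34*z^2 + 8*z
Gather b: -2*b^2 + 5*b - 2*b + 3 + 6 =-2*b^2 + 3*b + 9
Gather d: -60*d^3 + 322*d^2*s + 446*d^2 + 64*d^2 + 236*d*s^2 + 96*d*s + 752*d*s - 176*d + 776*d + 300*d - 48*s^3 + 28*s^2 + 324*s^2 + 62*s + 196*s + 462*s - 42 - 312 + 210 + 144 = -60*d^3 + d^2*(322*s + 510) + d*(236*s^2 + 848*s + 900) - 48*s^3 + 352*s^2 + 720*s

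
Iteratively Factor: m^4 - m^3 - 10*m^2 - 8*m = (m - 4)*(m^3 + 3*m^2 + 2*m) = m*(m - 4)*(m^2 + 3*m + 2) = m*(m - 4)*(m + 2)*(m + 1)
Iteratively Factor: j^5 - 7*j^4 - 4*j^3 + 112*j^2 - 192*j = (j - 4)*(j^4 - 3*j^3 - 16*j^2 + 48*j) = j*(j - 4)*(j^3 - 3*j^2 - 16*j + 48) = j*(j - 4)*(j - 3)*(j^2 - 16) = j*(j - 4)*(j - 3)*(j + 4)*(j - 4)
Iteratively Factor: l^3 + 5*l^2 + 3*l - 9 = (l + 3)*(l^2 + 2*l - 3) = (l - 1)*(l + 3)*(l + 3)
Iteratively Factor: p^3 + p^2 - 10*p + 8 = (p - 2)*(p^2 + 3*p - 4) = (p - 2)*(p - 1)*(p + 4)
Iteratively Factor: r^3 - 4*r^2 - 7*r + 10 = (r + 2)*(r^2 - 6*r + 5) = (r - 1)*(r + 2)*(r - 5)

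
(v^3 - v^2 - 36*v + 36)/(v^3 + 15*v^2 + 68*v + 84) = (v^2 - 7*v + 6)/(v^2 + 9*v + 14)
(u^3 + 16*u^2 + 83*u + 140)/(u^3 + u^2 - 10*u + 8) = (u^2 + 12*u + 35)/(u^2 - 3*u + 2)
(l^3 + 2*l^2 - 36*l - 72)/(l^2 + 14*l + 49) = (l^3 + 2*l^2 - 36*l - 72)/(l^2 + 14*l + 49)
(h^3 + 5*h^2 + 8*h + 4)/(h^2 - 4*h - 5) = (h^2 + 4*h + 4)/(h - 5)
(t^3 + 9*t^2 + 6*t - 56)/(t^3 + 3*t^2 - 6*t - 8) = (t + 7)/(t + 1)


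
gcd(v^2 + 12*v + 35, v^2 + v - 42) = v + 7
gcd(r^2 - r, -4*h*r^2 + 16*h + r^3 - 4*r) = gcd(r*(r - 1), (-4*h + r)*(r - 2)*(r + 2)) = 1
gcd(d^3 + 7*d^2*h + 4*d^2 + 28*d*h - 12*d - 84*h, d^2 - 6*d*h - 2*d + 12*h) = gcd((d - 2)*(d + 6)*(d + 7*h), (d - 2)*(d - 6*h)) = d - 2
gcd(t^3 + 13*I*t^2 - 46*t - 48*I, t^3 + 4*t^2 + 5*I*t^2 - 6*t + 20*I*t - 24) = t^2 + 5*I*t - 6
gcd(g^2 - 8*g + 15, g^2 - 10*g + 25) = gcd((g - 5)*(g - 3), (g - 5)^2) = g - 5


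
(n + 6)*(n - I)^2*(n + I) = n^4 + 6*n^3 - I*n^3 + n^2 - 6*I*n^2 + 6*n - I*n - 6*I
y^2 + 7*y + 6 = (y + 1)*(y + 6)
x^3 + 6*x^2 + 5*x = x*(x + 1)*(x + 5)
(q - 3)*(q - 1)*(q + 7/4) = q^3 - 9*q^2/4 - 4*q + 21/4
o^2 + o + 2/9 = (o + 1/3)*(o + 2/3)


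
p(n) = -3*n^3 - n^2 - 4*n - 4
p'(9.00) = -751.00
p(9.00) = -2308.00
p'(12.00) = -1324.00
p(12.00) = -5380.00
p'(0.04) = -4.09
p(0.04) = -4.16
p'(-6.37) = -356.45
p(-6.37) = 756.33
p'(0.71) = -9.96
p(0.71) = -8.42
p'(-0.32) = -4.28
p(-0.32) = -2.72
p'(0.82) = -11.69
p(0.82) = -9.61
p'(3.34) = -111.08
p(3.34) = -140.29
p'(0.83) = -11.86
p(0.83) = -9.72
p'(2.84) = -82.27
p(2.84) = -92.14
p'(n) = -9*n^2 - 2*n - 4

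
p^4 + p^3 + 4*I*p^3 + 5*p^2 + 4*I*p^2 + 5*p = p*(p + 1)*(p - I)*(p + 5*I)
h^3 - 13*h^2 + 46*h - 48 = (h - 8)*(h - 3)*(h - 2)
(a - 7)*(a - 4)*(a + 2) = a^3 - 9*a^2 + 6*a + 56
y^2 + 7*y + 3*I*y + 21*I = (y + 7)*(y + 3*I)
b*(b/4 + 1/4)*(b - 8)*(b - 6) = b^4/4 - 13*b^3/4 + 17*b^2/2 + 12*b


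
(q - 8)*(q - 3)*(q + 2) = q^3 - 9*q^2 + 2*q + 48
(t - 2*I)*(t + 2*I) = t^2 + 4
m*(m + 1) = m^2 + m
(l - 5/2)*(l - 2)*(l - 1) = l^3 - 11*l^2/2 + 19*l/2 - 5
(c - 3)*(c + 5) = c^2 + 2*c - 15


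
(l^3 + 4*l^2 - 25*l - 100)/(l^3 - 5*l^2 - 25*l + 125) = (l + 4)/(l - 5)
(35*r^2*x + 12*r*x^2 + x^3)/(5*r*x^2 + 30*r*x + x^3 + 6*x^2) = (7*r + x)/(x + 6)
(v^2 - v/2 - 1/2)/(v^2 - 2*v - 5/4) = 2*(v - 1)/(2*v - 5)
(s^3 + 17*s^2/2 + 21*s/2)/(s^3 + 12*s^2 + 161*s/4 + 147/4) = 2*s/(2*s + 7)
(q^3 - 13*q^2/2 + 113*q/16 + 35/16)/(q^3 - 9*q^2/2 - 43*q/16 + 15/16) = (16*q^2 - 24*q - 7)/(16*q^2 + 8*q - 3)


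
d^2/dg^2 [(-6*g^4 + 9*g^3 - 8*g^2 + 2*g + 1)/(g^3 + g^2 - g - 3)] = 2*(-29*g^6 - 3*g^5 + 186*g^4 - 272*g^3 - 279*g^2 + 267*g - 74)/(g^9 + 3*g^8 - 14*g^6 - 18*g^5 + 12*g^4 + 44*g^3 + 18*g^2 - 27*g - 27)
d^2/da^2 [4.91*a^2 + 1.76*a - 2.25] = 9.82000000000000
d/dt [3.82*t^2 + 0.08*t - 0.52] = 7.64*t + 0.08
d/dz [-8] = 0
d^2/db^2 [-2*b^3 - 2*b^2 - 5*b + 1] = -12*b - 4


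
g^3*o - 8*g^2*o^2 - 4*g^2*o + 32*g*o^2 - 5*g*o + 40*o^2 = (g - 5)*(g - 8*o)*(g*o + o)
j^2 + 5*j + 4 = (j + 1)*(j + 4)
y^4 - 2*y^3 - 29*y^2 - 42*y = y*(y - 7)*(y + 2)*(y + 3)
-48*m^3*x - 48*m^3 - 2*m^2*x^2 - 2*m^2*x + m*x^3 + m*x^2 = (-8*m + x)*(6*m + x)*(m*x + m)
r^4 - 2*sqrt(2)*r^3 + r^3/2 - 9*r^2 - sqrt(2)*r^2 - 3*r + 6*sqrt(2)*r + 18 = (r - 3/2)*(r + 2)*(r - 3*sqrt(2))*(r + sqrt(2))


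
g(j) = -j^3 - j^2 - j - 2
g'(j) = -3*j^2 - 2*j - 1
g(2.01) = -16.17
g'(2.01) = -17.14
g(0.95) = -4.71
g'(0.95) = -5.61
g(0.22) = -2.28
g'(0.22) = -1.59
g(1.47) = -8.81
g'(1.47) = -10.42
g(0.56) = -3.05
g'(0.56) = -3.06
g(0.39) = -2.60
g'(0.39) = -2.24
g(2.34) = -22.63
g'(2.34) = -22.11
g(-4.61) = 79.33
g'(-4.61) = -55.54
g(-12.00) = 1594.00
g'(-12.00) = -409.00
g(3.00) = -41.00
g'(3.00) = -34.00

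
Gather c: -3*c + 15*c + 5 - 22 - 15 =12*c - 32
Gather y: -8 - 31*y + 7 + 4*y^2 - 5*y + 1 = 4*y^2 - 36*y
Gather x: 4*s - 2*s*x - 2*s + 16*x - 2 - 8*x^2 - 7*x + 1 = 2*s - 8*x^2 + x*(9 - 2*s) - 1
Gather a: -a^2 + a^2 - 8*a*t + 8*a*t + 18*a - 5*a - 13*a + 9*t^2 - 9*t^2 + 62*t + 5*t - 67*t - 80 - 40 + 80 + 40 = 0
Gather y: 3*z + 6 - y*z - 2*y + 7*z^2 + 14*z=y*(-z - 2) + 7*z^2 + 17*z + 6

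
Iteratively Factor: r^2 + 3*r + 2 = (r + 2)*(r + 1)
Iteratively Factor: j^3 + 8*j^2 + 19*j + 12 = (j + 1)*(j^2 + 7*j + 12) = (j + 1)*(j + 4)*(j + 3)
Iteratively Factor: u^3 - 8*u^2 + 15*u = (u - 3)*(u^2 - 5*u) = (u - 5)*(u - 3)*(u)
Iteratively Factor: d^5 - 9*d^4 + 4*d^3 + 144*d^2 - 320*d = (d)*(d^4 - 9*d^3 + 4*d^2 + 144*d - 320) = d*(d - 5)*(d^3 - 4*d^2 - 16*d + 64) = d*(d - 5)*(d - 4)*(d^2 - 16) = d*(d - 5)*(d - 4)*(d + 4)*(d - 4)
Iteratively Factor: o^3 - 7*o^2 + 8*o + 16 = (o + 1)*(o^2 - 8*o + 16) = (o - 4)*(o + 1)*(o - 4)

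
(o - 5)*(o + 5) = o^2 - 25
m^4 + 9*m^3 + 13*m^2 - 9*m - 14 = (m - 1)*(m + 1)*(m + 2)*(m + 7)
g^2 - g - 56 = (g - 8)*(g + 7)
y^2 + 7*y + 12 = (y + 3)*(y + 4)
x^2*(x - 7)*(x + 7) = x^4 - 49*x^2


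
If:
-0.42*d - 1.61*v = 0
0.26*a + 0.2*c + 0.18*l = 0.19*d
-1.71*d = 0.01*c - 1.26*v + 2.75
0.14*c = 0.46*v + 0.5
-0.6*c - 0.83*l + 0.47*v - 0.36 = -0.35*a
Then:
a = -1.64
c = 4.75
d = -1.37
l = -4.35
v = 0.36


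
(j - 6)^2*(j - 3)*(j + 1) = j^4 - 14*j^3 + 57*j^2 - 36*j - 108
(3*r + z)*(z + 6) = 3*r*z + 18*r + z^2 + 6*z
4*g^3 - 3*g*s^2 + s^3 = (-2*g + s)^2*(g + s)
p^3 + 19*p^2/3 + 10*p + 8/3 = (p + 1/3)*(p + 2)*(p + 4)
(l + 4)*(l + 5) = l^2 + 9*l + 20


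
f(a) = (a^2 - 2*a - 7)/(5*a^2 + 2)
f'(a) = -10*a*(a^2 - 2*a - 7)/(5*a^2 + 2)^2 + (2*a - 2)/(5*a^2 + 2) = 2*(5*a^2 + 37*a - 2)/(25*a^4 + 20*a^2 + 4)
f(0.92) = -1.28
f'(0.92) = 1.87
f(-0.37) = -2.28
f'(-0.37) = -4.16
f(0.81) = -1.51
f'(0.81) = 2.24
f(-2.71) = 0.15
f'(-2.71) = -0.09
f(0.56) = -2.19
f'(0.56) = 3.19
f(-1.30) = -0.26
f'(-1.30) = -0.76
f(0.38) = -2.80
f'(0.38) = 3.45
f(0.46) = -2.52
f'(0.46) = 3.44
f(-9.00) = 0.23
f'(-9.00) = 0.00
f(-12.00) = 0.22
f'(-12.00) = 0.00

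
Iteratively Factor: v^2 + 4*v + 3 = (v + 1)*(v + 3)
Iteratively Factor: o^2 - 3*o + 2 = (o - 2)*(o - 1)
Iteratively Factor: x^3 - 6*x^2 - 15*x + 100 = (x - 5)*(x^2 - x - 20) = (x - 5)*(x + 4)*(x - 5)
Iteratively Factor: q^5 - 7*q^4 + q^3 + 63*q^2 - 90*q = (q + 3)*(q^4 - 10*q^3 + 31*q^2 - 30*q) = (q - 2)*(q + 3)*(q^3 - 8*q^2 + 15*q) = q*(q - 2)*(q + 3)*(q^2 - 8*q + 15) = q*(q - 3)*(q - 2)*(q + 3)*(q - 5)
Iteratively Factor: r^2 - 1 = (r - 1)*(r + 1)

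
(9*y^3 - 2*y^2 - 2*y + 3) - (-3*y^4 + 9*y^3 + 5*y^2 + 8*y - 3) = 3*y^4 - 7*y^2 - 10*y + 6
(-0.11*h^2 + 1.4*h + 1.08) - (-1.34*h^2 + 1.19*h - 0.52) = 1.23*h^2 + 0.21*h + 1.6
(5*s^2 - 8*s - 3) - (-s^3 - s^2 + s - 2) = s^3 + 6*s^2 - 9*s - 1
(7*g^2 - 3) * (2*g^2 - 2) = 14*g^4 - 20*g^2 + 6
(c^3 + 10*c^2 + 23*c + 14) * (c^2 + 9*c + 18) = c^5 + 19*c^4 + 131*c^3 + 401*c^2 + 540*c + 252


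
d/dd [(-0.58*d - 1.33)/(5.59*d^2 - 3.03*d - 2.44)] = (3.2422*d^2 + 14.8694*d - 2.6147)/(31.2481*d^4 - 33.8754*d^3 - 18.0983*d^2 + 14.7864*d + 5.9536)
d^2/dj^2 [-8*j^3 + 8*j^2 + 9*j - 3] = 16 - 48*j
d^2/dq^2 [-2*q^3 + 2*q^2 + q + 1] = 4 - 12*q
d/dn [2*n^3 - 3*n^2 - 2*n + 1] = 6*n^2 - 6*n - 2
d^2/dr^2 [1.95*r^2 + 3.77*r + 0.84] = 3.90000000000000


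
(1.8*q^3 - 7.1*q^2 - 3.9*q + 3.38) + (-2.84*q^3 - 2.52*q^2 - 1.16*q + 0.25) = -1.04*q^3 - 9.62*q^2 - 5.06*q + 3.63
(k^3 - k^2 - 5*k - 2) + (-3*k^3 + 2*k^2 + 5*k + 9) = -2*k^3 + k^2 + 7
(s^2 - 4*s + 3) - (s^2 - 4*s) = 3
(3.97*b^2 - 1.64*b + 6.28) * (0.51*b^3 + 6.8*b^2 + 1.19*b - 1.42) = 2.0247*b^5 + 26.1596*b^4 - 3.2249*b^3 + 35.115*b^2 + 9.802*b - 8.9176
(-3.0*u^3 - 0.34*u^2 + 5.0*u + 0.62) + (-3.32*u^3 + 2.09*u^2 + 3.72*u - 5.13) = -6.32*u^3 + 1.75*u^2 + 8.72*u - 4.51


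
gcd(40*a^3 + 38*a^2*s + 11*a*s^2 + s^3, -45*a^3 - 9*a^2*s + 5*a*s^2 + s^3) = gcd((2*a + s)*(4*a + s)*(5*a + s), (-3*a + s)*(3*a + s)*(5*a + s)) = 5*a + s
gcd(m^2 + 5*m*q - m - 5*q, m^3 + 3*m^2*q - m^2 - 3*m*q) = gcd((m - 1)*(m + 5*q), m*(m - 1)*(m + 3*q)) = m - 1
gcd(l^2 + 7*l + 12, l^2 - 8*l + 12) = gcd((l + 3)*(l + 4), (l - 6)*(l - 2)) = 1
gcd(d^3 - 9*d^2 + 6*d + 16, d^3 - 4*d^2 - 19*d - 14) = d + 1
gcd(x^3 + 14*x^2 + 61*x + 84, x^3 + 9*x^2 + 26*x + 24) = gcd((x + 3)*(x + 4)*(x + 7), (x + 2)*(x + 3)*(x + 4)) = x^2 + 7*x + 12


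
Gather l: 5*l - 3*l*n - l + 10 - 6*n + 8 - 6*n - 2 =l*(4 - 3*n) - 12*n + 16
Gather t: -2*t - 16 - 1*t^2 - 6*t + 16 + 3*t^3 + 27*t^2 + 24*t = 3*t^3 + 26*t^2 + 16*t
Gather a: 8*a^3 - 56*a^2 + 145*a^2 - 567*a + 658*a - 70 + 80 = 8*a^3 + 89*a^2 + 91*a + 10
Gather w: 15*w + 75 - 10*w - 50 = 5*w + 25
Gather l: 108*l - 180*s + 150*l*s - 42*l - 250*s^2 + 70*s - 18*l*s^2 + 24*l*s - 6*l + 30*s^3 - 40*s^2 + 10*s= l*(-18*s^2 + 174*s + 60) + 30*s^3 - 290*s^2 - 100*s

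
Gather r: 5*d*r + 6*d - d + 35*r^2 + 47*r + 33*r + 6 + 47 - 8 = 5*d + 35*r^2 + r*(5*d + 80) + 45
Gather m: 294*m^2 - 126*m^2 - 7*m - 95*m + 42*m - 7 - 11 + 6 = 168*m^2 - 60*m - 12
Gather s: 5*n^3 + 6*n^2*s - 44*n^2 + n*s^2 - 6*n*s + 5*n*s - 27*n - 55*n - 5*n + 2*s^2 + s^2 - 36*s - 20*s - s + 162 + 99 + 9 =5*n^3 - 44*n^2 - 87*n + s^2*(n + 3) + s*(6*n^2 - n - 57) + 270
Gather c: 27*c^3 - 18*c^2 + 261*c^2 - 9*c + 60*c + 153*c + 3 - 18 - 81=27*c^3 + 243*c^2 + 204*c - 96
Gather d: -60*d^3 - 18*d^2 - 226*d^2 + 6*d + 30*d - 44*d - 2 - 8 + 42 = -60*d^3 - 244*d^2 - 8*d + 32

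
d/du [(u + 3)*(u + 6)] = 2*u + 9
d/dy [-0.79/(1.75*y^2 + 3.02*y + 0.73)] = (2.765*y + 2.3858)/(1.75*y^2 + 3.02*y + 0.73)^2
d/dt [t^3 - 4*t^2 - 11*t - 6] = 3*t^2 - 8*t - 11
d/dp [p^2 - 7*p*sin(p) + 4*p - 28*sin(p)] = -7*p*cos(p) + 2*p - 7*sin(p) - 28*cos(p) + 4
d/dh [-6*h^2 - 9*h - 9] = -12*h - 9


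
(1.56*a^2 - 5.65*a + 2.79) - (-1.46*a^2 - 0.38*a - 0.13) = 3.02*a^2 - 5.27*a + 2.92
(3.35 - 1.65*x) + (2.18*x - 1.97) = 0.53*x + 1.38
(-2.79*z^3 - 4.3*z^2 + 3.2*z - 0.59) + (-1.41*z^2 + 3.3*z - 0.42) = -2.79*z^3 - 5.71*z^2 + 6.5*z - 1.01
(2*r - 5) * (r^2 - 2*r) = 2*r^3 - 9*r^2 + 10*r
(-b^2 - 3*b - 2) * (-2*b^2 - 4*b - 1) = 2*b^4 + 10*b^3 + 17*b^2 + 11*b + 2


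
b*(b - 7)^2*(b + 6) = b^4 - 8*b^3 - 35*b^2 + 294*b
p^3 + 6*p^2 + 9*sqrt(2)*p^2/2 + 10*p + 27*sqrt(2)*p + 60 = (p + 6)*(p + 2*sqrt(2))*(p + 5*sqrt(2)/2)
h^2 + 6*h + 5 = (h + 1)*(h + 5)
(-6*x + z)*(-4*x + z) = 24*x^2 - 10*x*z + z^2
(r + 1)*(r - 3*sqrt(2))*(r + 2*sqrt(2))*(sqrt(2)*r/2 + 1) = sqrt(2)*r^4/2 + sqrt(2)*r^3/2 - 7*sqrt(2)*r^2 - 12*r - 7*sqrt(2)*r - 12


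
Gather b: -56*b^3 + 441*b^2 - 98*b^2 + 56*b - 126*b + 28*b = -56*b^3 + 343*b^2 - 42*b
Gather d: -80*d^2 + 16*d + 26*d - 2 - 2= -80*d^2 + 42*d - 4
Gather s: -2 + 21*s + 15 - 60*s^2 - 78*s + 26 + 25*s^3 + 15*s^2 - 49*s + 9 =25*s^3 - 45*s^2 - 106*s + 48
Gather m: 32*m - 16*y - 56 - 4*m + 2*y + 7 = 28*m - 14*y - 49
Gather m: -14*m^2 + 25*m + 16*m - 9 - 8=-14*m^2 + 41*m - 17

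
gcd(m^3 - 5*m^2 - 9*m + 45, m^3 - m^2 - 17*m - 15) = m^2 - 2*m - 15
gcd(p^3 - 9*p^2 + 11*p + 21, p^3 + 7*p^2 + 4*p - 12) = 1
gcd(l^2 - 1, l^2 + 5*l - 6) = l - 1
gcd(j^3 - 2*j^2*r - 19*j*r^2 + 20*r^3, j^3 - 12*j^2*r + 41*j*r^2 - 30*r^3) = j^2 - 6*j*r + 5*r^2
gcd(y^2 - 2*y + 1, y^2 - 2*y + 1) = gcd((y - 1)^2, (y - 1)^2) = y^2 - 2*y + 1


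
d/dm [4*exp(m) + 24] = 4*exp(m)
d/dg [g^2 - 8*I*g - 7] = 2*g - 8*I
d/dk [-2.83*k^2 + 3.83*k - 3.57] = 3.83 - 5.66*k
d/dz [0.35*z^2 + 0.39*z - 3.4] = 0.7*z + 0.39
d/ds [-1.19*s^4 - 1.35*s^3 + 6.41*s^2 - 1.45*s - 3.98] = -4.76*s^3 - 4.05*s^2 + 12.82*s - 1.45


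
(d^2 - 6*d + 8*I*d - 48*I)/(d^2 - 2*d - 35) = (d^2 + d*(-6 + 8*I) - 48*I)/(d^2 - 2*d - 35)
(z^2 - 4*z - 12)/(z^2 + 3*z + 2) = (z - 6)/(z + 1)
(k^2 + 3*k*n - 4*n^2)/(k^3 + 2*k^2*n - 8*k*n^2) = (k - n)/(k*(k - 2*n))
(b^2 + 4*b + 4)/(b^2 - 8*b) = (b^2 + 4*b + 4)/(b*(b - 8))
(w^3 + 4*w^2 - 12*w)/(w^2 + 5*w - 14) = w*(w + 6)/(w + 7)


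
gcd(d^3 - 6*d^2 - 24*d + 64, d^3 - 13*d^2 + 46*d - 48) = d^2 - 10*d + 16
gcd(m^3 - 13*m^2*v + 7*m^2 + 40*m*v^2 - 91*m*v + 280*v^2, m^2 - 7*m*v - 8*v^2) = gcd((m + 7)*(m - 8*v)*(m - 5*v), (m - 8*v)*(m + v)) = -m + 8*v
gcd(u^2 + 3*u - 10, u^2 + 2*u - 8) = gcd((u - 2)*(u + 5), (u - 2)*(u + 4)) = u - 2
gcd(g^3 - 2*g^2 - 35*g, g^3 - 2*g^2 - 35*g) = g^3 - 2*g^2 - 35*g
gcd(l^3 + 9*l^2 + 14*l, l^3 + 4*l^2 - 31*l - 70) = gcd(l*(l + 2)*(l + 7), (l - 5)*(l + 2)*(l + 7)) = l^2 + 9*l + 14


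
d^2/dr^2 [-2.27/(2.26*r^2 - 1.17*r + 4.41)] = (23.188504*r^2 - 12.004668*r - 2.27*(4.52*r - 1.17)*(9.04*r - 2.34) + 45.248364)/(2.26*r^2 - 1.17*r + 4.41)^3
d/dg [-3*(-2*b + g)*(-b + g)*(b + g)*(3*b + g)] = 3*b^3 + 42*b^2*g - 9*b*g^2 - 12*g^3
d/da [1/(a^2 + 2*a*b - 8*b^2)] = 2*(-a - b)/(a^2 + 2*a*b - 8*b^2)^2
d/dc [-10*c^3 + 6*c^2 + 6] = 6*c*(2 - 5*c)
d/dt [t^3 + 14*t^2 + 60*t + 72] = 3*t^2 + 28*t + 60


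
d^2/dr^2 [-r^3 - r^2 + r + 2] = -6*r - 2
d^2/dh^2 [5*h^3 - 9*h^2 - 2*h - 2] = 30*h - 18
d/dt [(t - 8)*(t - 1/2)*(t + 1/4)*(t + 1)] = 4*t^3 - 87*t^2/4 - 51*t/4 + 23/8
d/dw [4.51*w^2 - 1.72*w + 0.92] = 9.02*w - 1.72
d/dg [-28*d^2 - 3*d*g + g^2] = -3*d + 2*g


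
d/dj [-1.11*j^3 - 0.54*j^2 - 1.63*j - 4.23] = -3.33*j^2 - 1.08*j - 1.63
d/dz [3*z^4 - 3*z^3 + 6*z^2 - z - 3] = 12*z^3 - 9*z^2 + 12*z - 1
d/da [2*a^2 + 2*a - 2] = 4*a + 2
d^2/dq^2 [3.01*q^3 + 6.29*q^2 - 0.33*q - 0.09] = 18.06*q + 12.58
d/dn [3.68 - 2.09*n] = -2.09000000000000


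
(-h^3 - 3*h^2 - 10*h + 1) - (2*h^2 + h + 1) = -h^3 - 5*h^2 - 11*h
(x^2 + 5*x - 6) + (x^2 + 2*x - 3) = 2*x^2 + 7*x - 9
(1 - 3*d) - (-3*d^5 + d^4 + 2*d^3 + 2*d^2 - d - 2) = 3*d^5 - d^4 - 2*d^3 - 2*d^2 - 2*d + 3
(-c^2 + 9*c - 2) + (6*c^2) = 5*c^2 + 9*c - 2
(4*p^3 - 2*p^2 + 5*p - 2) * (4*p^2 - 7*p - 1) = 16*p^5 - 36*p^4 + 30*p^3 - 41*p^2 + 9*p + 2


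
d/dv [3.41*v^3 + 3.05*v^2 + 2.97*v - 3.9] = 10.23*v^2 + 6.1*v + 2.97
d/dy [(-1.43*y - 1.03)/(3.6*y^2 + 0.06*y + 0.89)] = (5.148*y^2 + 7.416*y - 1.2109)/(12.96*y^4 + 0.432*y^3 + 6.4116*y^2 + 0.1068*y + 0.7921)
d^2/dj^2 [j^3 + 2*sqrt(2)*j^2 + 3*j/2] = 6*j + 4*sqrt(2)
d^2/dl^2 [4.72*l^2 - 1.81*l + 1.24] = 9.44000000000000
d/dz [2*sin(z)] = 2*cos(z)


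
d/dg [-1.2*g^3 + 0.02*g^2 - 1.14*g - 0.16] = -3.6*g^2 + 0.04*g - 1.14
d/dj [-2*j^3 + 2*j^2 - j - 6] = -6*j^2 + 4*j - 1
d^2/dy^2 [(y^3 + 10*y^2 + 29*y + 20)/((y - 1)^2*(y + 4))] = 8*(2*y + 7)/(y^4 - 4*y^3 + 6*y^2 - 4*y + 1)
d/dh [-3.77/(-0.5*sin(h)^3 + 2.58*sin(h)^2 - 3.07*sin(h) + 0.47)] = (-5.655*sin(h)^2 + 19.4532*sin(h) - 11.5739)*cos(h)/(0.5*sin(h)^3 - 2.58*sin(h)^2 + 3.07*sin(h) - 0.47)^2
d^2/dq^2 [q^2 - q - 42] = 2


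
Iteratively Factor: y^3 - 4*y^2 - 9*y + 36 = (y - 3)*(y^2 - y - 12) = (y - 3)*(y + 3)*(y - 4)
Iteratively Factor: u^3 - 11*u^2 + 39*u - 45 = (u - 5)*(u^2 - 6*u + 9) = (u - 5)*(u - 3)*(u - 3)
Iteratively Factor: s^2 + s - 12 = (s + 4)*(s - 3)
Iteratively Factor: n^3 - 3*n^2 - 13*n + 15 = (n + 3)*(n^2 - 6*n + 5) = (n - 1)*(n + 3)*(n - 5)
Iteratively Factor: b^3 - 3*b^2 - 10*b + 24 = (b - 4)*(b^2 + b - 6) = (b - 4)*(b - 2)*(b + 3)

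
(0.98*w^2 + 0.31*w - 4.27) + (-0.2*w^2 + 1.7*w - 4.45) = 0.78*w^2 + 2.01*w - 8.72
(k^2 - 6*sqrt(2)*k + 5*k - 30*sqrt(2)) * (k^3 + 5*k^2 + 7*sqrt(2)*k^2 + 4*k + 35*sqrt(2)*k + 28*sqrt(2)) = k^5 + sqrt(2)*k^4 + 10*k^4 - 55*k^3 + 10*sqrt(2)*k^3 - 820*k^2 + 29*sqrt(2)*k^2 - 2436*k + 20*sqrt(2)*k - 1680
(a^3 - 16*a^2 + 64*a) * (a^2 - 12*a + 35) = a^5 - 28*a^4 + 291*a^3 - 1328*a^2 + 2240*a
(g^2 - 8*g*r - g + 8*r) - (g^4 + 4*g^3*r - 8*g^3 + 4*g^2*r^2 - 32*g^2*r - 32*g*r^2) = -g^4 - 4*g^3*r + 8*g^3 - 4*g^2*r^2 + 32*g^2*r + g^2 + 32*g*r^2 - 8*g*r - g + 8*r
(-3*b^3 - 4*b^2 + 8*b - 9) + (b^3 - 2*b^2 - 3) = -2*b^3 - 6*b^2 + 8*b - 12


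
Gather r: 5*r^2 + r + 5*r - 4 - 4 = 5*r^2 + 6*r - 8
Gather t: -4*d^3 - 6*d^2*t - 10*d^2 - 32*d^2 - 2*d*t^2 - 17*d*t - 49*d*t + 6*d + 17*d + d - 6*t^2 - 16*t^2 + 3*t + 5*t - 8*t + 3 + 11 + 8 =-4*d^3 - 42*d^2 + 24*d + t^2*(-2*d - 22) + t*(-6*d^2 - 66*d) + 22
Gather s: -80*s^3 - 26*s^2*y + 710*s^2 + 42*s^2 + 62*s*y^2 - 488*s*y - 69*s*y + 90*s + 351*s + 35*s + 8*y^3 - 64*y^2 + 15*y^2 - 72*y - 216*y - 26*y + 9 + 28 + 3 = -80*s^3 + s^2*(752 - 26*y) + s*(62*y^2 - 557*y + 476) + 8*y^3 - 49*y^2 - 314*y + 40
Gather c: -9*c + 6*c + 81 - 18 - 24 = 39 - 3*c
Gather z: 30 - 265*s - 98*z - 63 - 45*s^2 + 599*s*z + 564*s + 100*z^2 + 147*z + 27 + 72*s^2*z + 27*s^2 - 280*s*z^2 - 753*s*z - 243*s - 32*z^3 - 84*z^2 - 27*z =-18*s^2 + 56*s - 32*z^3 + z^2*(16 - 280*s) + z*(72*s^2 - 154*s + 22) - 6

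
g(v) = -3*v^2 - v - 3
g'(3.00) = -19.00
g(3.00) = -33.00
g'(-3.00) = 17.00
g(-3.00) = -27.00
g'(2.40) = -15.40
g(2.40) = -22.68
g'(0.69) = -5.14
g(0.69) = -5.12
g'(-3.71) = 21.26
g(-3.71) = -40.58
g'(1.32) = -8.92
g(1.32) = -9.55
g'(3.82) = -23.92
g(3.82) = -50.60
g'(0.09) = -1.54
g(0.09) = -3.11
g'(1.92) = -12.52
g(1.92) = -15.98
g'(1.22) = -8.32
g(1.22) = -8.69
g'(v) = -6*v - 1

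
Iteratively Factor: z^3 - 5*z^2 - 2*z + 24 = (z + 2)*(z^2 - 7*z + 12) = (z - 3)*(z + 2)*(z - 4)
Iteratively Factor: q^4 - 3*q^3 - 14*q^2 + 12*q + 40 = (q - 2)*(q^3 - q^2 - 16*q - 20) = (q - 2)*(q + 2)*(q^2 - 3*q - 10) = (q - 5)*(q - 2)*(q + 2)*(q + 2)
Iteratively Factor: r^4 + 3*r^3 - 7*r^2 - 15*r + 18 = (r - 1)*(r^3 + 4*r^2 - 3*r - 18) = (r - 1)*(r + 3)*(r^2 + r - 6) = (r - 1)*(r + 3)^2*(r - 2)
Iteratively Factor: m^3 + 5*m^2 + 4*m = (m + 4)*(m^2 + m) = (m + 1)*(m + 4)*(m)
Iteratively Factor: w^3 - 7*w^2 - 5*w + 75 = (w - 5)*(w^2 - 2*w - 15) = (w - 5)^2*(w + 3)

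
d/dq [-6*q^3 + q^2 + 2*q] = -18*q^2 + 2*q + 2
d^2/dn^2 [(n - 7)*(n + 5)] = 2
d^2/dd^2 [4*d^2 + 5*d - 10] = 8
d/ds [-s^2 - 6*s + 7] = -2*s - 6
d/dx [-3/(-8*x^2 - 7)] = -48*x/(8*x^2 + 7)^2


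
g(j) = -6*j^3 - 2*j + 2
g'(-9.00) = -1460.00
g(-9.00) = 4394.00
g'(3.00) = -164.00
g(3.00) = -166.00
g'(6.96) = -873.95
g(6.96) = -2034.84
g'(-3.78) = -259.19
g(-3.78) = 333.62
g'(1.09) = -23.39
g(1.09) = -7.95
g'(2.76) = -139.12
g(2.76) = -129.67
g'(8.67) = -1355.04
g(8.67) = -3925.63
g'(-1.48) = -41.43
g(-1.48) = 24.41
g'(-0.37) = -4.46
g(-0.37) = 3.04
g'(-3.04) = -168.35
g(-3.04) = 176.65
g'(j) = -18*j^2 - 2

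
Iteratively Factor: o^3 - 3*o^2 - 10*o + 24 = (o - 4)*(o^2 + o - 6) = (o - 4)*(o - 2)*(o + 3)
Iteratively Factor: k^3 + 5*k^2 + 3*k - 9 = (k + 3)*(k^2 + 2*k - 3) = (k + 3)^2*(k - 1)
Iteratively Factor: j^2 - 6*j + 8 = (j - 4)*(j - 2)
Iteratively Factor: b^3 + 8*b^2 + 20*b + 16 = (b + 2)*(b^2 + 6*b + 8) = (b + 2)*(b + 4)*(b + 2)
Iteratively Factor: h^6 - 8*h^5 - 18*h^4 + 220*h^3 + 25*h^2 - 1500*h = (h - 5)*(h^5 - 3*h^4 - 33*h^3 + 55*h^2 + 300*h) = (h - 5)^2*(h^4 + 2*h^3 - 23*h^2 - 60*h) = h*(h - 5)^2*(h^3 + 2*h^2 - 23*h - 60) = h*(h - 5)^2*(h + 3)*(h^2 - h - 20) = h*(h - 5)^3*(h + 3)*(h + 4)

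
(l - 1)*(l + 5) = l^2 + 4*l - 5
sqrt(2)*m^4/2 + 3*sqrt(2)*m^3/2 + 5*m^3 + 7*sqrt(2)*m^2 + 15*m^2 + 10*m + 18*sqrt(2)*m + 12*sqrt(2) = (m/2 + 1)*(m + 2*sqrt(2))*(m + 3*sqrt(2))*(sqrt(2)*m + sqrt(2))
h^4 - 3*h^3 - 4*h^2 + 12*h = h*(h - 3)*(h - 2)*(h + 2)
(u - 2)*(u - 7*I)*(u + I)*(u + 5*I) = u^4 - 2*u^3 - I*u^3 + 37*u^2 + 2*I*u^2 - 74*u + 35*I*u - 70*I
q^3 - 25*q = q*(q - 5)*(q + 5)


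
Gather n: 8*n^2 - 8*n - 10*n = 8*n^2 - 18*n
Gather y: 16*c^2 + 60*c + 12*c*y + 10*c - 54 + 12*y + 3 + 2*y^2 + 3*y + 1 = 16*c^2 + 70*c + 2*y^2 + y*(12*c + 15) - 50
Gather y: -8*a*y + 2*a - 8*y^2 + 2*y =2*a - 8*y^2 + y*(2 - 8*a)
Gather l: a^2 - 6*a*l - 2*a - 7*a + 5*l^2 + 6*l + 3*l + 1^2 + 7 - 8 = a^2 - 9*a + 5*l^2 + l*(9 - 6*a)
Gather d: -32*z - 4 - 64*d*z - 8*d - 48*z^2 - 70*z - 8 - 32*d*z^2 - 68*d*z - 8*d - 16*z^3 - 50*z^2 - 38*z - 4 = d*(-32*z^2 - 132*z - 16) - 16*z^3 - 98*z^2 - 140*z - 16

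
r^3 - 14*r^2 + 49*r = r*(r - 7)^2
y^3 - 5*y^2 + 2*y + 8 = (y - 4)*(y - 2)*(y + 1)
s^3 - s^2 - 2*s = s*(s - 2)*(s + 1)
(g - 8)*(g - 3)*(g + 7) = g^3 - 4*g^2 - 53*g + 168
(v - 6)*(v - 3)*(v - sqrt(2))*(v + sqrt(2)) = v^4 - 9*v^3 + 16*v^2 + 18*v - 36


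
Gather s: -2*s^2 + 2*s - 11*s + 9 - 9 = -2*s^2 - 9*s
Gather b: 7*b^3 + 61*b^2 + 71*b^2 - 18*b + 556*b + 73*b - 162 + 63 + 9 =7*b^3 + 132*b^2 + 611*b - 90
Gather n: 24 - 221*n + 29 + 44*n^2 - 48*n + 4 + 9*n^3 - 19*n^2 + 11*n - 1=9*n^3 + 25*n^2 - 258*n + 56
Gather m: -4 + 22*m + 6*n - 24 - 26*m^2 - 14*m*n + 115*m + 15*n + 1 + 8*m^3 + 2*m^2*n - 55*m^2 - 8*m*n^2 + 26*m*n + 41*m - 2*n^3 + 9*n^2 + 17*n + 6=8*m^3 + m^2*(2*n - 81) + m*(-8*n^2 + 12*n + 178) - 2*n^3 + 9*n^2 + 38*n - 21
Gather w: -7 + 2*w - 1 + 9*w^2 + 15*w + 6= 9*w^2 + 17*w - 2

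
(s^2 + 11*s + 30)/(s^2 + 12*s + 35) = (s + 6)/(s + 7)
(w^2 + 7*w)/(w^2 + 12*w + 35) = w/(w + 5)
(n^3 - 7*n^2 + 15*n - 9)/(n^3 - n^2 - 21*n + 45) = (n - 1)/(n + 5)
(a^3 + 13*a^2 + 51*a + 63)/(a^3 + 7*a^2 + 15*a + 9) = (a + 7)/(a + 1)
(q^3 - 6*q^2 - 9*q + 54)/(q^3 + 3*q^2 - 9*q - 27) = (q - 6)/(q + 3)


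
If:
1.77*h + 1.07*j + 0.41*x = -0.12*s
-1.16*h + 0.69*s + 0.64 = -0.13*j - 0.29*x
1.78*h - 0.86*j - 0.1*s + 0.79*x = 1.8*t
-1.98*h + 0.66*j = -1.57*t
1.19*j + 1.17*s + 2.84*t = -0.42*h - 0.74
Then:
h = 0.05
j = 0.03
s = -0.82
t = 0.06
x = -0.07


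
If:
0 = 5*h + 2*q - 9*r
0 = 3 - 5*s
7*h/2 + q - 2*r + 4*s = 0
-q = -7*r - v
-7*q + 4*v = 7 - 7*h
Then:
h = -1642/1555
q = 343/1555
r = -836/1555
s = 3/5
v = 1239/311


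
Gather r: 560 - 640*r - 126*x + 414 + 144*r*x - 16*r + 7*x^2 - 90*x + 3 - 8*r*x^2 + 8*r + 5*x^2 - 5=r*(-8*x^2 + 144*x - 648) + 12*x^2 - 216*x + 972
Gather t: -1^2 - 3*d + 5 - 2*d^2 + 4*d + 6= -2*d^2 + d + 10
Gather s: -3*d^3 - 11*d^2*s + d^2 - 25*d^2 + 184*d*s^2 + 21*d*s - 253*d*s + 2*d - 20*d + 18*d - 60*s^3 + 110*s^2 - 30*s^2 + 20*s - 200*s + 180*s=-3*d^3 - 24*d^2 - 60*s^3 + s^2*(184*d + 80) + s*(-11*d^2 - 232*d)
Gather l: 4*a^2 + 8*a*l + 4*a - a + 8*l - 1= 4*a^2 + 3*a + l*(8*a + 8) - 1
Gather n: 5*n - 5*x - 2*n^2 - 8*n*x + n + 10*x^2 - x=-2*n^2 + n*(6 - 8*x) + 10*x^2 - 6*x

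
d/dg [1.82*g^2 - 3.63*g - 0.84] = 3.64*g - 3.63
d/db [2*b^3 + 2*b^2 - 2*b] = 6*b^2 + 4*b - 2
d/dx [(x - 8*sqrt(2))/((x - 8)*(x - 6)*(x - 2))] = 2*(-x^3 + 8*x^2 + 12*sqrt(2)*x^2 - 128*sqrt(2)*x - 48 + 304*sqrt(2))/(x^6 - 32*x^5 + 408*x^4 - 2624*x^3 + 8848*x^2 - 14592*x + 9216)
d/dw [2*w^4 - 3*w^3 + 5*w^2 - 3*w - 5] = 8*w^3 - 9*w^2 + 10*w - 3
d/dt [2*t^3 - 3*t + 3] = 6*t^2 - 3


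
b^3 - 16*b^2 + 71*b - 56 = (b - 8)*(b - 7)*(b - 1)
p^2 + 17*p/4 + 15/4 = (p + 5/4)*(p + 3)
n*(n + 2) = n^2 + 2*n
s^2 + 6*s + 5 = (s + 1)*(s + 5)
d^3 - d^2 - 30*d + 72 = (d - 4)*(d - 3)*(d + 6)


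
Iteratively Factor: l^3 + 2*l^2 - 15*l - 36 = (l + 3)*(l^2 - l - 12) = (l + 3)^2*(l - 4)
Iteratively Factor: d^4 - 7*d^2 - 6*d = (d + 1)*(d^3 - d^2 - 6*d) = d*(d + 1)*(d^2 - d - 6) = d*(d - 3)*(d + 1)*(d + 2)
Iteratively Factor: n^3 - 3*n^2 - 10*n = (n + 2)*(n^2 - 5*n) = (n - 5)*(n + 2)*(n)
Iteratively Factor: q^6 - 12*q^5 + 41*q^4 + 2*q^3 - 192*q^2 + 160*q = (q + 2)*(q^5 - 14*q^4 + 69*q^3 - 136*q^2 + 80*q) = (q - 1)*(q + 2)*(q^4 - 13*q^3 + 56*q^2 - 80*q) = q*(q - 1)*(q + 2)*(q^3 - 13*q^2 + 56*q - 80) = q*(q - 4)*(q - 1)*(q + 2)*(q^2 - 9*q + 20) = q*(q - 5)*(q - 4)*(q - 1)*(q + 2)*(q - 4)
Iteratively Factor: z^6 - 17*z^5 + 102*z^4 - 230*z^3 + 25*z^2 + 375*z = (z - 5)*(z^5 - 12*z^4 + 42*z^3 - 20*z^2 - 75*z) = (z - 5)^2*(z^4 - 7*z^3 + 7*z^2 + 15*z) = (z - 5)^2*(z - 3)*(z^3 - 4*z^2 - 5*z) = (z - 5)^3*(z - 3)*(z^2 + z) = z*(z - 5)^3*(z - 3)*(z + 1)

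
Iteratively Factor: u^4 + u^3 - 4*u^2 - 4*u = (u)*(u^3 + u^2 - 4*u - 4) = u*(u - 2)*(u^2 + 3*u + 2) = u*(u - 2)*(u + 1)*(u + 2)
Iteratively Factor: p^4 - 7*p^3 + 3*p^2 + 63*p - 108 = (p - 4)*(p^3 - 3*p^2 - 9*p + 27) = (p - 4)*(p - 3)*(p^2 - 9) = (p - 4)*(p - 3)*(p + 3)*(p - 3)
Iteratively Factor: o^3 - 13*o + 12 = (o + 4)*(o^2 - 4*o + 3) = (o - 1)*(o + 4)*(o - 3)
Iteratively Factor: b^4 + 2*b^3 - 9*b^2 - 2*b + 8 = (b + 4)*(b^3 - 2*b^2 - b + 2) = (b - 2)*(b + 4)*(b^2 - 1) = (b - 2)*(b - 1)*(b + 4)*(b + 1)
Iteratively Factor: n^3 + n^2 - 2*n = (n)*(n^2 + n - 2) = n*(n + 2)*(n - 1)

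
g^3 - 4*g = g*(g - 2)*(g + 2)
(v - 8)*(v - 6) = v^2 - 14*v + 48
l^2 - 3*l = l*(l - 3)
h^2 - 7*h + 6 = (h - 6)*(h - 1)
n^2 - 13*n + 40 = (n - 8)*(n - 5)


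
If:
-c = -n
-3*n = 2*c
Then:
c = 0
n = 0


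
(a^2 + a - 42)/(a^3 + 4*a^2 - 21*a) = (a - 6)/(a*(a - 3))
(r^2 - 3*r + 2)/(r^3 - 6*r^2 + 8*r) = (r - 1)/(r*(r - 4))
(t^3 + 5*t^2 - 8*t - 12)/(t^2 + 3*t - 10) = (t^2 + 7*t + 6)/(t + 5)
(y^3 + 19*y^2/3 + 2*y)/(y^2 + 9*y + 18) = y*(3*y + 1)/(3*(y + 3))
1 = 1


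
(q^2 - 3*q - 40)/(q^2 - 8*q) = (q + 5)/q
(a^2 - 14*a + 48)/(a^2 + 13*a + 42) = (a^2 - 14*a + 48)/(a^2 + 13*a + 42)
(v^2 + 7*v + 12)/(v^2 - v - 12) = (v + 4)/(v - 4)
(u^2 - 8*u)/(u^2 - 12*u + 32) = u/(u - 4)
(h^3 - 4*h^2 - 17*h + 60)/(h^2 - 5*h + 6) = (h^2 - h - 20)/(h - 2)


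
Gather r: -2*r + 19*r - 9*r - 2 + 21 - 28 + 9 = 8*r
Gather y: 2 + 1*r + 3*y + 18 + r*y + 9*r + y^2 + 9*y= 10*r + y^2 + y*(r + 12) + 20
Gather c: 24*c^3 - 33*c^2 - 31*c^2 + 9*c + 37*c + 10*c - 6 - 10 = 24*c^3 - 64*c^2 + 56*c - 16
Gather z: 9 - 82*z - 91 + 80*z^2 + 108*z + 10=80*z^2 + 26*z - 72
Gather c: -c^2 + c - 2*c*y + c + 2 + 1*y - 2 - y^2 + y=-c^2 + c*(2 - 2*y) - y^2 + 2*y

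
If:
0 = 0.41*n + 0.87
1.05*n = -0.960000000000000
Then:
No Solution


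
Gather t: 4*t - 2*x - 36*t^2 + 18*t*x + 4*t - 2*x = -36*t^2 + t*(18*x + 8) - 4*x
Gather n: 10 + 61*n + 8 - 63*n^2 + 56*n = -63*n^2 + 117*n + 18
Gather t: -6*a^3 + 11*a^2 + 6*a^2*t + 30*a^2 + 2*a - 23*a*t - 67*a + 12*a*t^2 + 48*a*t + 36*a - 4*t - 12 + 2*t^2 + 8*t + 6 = -6*a^3 + 41*a^2 - 29*a + t^2*(12*a + 2) + t*(6*a^2 + 25*a + 4) - 6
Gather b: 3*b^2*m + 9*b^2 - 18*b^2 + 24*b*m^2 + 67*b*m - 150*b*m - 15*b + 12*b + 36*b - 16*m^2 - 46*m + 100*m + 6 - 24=b^2*(3*m - 9) + b*(24*m^2 - 83*m + 33) - 16*m^2 + 54*m - 18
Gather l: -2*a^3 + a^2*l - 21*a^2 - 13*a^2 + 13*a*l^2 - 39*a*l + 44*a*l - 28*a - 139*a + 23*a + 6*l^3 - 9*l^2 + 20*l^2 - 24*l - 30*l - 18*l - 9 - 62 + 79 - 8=-2*a^3 - 34*a^2 - 144*a + 6*l^3 + l^2*(13*a + 11) + l*(a^2 + 5*a - 72)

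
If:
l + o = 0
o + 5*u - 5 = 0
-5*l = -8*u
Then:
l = 40/17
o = -40/17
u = 25/17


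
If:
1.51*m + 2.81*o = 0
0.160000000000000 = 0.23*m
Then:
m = 0.70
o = -0.37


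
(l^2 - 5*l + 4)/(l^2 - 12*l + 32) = (l - 1)/(l - 8)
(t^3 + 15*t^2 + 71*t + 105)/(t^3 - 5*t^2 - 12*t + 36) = (t^2 + 12*t + 35)/(t^2 - 8*t + 12)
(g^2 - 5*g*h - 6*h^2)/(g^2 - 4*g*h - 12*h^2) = (g + h)/(g + 2*h)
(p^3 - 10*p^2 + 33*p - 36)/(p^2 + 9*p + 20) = (p^3 - 10*p^2 + 33*p - 36)/(p^2 + 9*p + 20)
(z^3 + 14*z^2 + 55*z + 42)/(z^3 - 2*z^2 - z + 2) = (z^2 + 13*z + 42)/(z^2 - 3*z + 2)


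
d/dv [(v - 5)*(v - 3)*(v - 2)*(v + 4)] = 4*v^3 - 18*v^2 - 18*v + 94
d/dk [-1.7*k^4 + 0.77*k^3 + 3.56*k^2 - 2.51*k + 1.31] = -6.8*k^3 + 2.31*k^2 + 7.12*k - 2.51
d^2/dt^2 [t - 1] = 0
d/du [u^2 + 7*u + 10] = 2*u + 7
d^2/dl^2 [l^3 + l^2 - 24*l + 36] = 6*l + 2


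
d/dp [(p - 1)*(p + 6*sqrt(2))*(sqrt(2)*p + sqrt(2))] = 3*sqrt(2)*p^2 + 24*p - sqrt(2)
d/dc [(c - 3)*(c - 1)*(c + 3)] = 3*c^2 - 2*c - 9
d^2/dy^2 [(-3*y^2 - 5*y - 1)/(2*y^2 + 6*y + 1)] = 2*(16*y^3 + 6*y^2 - 6*y - 7)/(8*y^6 + 72*y^5 + 228*y^4 + 288*y^3 + 114*y^2 + 18*y + 1)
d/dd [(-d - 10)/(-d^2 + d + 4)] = (d^2 - d - (d + 10)*(2*d - 1) - 4)/(-d^2 + d + 4)^2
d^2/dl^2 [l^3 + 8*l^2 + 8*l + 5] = 6*l + 16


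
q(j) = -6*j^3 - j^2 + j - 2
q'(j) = -18*j^2 - 2*j + 1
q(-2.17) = 52.43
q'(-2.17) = -79.42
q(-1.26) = 7.15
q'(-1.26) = -25.06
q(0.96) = -7.27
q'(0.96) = -17.51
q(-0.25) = -2.22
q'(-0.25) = 0.38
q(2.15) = -64.10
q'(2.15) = -86.50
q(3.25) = -215.28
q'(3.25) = -195.62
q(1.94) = -47.63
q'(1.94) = -70.62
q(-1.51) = 14.87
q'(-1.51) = -37.02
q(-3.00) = 148.00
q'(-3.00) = -155.00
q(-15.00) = 20008.00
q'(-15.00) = -4019.00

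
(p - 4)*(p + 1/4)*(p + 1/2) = p^3 - 13*p^2/4 - 23*p/8 - 1/2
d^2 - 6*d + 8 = (d - 4)*(d - 2)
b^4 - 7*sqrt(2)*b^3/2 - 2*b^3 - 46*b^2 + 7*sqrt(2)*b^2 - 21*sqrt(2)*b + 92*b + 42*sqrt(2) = (b - 2)*(b - 7*sqrt(2))*(b + sqrt(2)/2)*(b + 3*sqrt(2))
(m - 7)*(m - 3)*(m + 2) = m^3 - 8*m^2 + m + 42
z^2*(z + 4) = z^3 + 4*z^2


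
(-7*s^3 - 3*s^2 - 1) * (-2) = 14*s^3 + 6*s^2 + 2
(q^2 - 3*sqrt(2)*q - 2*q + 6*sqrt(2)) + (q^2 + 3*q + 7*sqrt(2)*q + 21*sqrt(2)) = 2*q^2 + q + 4*sqrt(2)*q + 27*sqrt(2)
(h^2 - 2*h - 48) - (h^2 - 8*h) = 6*h - 48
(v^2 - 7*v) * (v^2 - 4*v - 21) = v^4 - 11*v^3 + 7*v^2 + 147*v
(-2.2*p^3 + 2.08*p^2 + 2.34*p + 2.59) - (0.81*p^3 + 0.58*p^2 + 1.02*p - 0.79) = -3.01*p^3 + 1.5*p^2 + 1.32*p + 3.38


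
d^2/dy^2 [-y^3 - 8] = -6*y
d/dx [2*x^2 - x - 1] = 4*x - 1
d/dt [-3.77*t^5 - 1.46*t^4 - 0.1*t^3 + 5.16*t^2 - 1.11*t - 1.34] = -18.85*t^4 - 5.84*t^3 - 0.3*t^2 + 10.32*t - 1.11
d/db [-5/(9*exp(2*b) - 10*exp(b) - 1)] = (90*exp(b) - 50)*exp(b)/(-9*exp(2*b) + 10*exp(b) + 1)^2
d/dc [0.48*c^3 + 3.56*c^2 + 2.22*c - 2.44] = 1.44*c^2 + 7.12*c + 2.22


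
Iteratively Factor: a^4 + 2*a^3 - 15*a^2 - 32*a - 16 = (a + 1)*(a^3 + a^2 - 16*a - 16) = (a + 1)^2*(a^2 - 16) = (a + 1)^2*(a + 4)*(a - 4)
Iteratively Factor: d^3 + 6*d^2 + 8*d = (d + 4)*(d^2 + 2*d) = (d + 2)*(d + 4)*(d)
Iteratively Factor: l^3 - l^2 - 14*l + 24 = (l + 4)*(l^2 - 5*l + 6) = (l - 2)*(l + 4)*(l - 3)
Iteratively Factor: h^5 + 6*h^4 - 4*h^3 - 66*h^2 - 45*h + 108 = (h + 4)*(h^4 + 2*h^3 - 12*h^2 - 18*h + 27) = (h - 1)*(h + 4)*(h^3 + 3*h^2 - 9*h - 27) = (h - 3)*(h - 1)*(h + 4)*(h^2 + 6*h + 9) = (h - 3)*(h - 1)*(h + 3)*(h + 4)*(h + 3)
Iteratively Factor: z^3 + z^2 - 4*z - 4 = (z + 1)*(z^2 - 4) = (z - 2)*(z + 1)*(z + 2)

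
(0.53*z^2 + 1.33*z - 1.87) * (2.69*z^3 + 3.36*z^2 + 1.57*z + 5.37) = 1.4257*z^5 + 5.3585*z^4 + 0.2706*z^3 - 1.349*z^2 + 4.2062*z - 10.0419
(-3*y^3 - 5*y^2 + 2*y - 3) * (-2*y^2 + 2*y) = 6*y^5 + 4*y^4 - 14*y^3 + 10*y^2 - 6*y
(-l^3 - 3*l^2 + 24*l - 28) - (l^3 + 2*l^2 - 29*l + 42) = -2*l^3 - 5*l^2 + 53*l - 70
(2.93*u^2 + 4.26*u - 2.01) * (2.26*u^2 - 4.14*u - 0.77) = 6.6218*u^4 - 2.5026*u^3 - 24.4351*u^2 + 5.0412*u + 1.5477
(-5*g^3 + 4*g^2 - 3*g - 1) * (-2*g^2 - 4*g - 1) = 10*g^5 + 12*g^4 - 5*g^3 + 10*g^2 + 7*g + 1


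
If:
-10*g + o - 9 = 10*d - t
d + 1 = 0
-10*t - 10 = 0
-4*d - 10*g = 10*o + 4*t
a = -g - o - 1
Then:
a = -9/5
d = -1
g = 4/55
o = 8/11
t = -1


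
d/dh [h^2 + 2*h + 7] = 2*h + 2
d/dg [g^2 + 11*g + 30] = 2*g + 11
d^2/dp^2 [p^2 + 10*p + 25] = 2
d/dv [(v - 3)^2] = 2*v - 6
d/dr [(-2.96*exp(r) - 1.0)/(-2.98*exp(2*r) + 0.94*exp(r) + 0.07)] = (-8.8208*exp(2*r) - 5.96*exp(r) + 0.7328)*exp(r)/(8.8804*exp(4*r) - 5.6024*exp(3*r) + 0.4664*exp(2*r) + 0.1316*exp(r) + 0.0049)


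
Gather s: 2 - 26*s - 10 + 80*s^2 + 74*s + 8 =80*s^2 + 48*s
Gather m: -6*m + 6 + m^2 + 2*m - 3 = m^2 - 4*m + 3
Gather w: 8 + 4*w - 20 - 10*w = -6*w - 12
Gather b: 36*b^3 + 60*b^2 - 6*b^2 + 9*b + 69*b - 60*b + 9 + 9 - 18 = 36*b^3 + 54*b^2 + 18*b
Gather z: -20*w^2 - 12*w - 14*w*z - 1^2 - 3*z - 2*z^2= -20*w^2 - 12*w - 2*z^2 + z*(-14*w - 3) - 1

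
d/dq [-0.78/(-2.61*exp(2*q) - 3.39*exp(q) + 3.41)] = (-4.0716*exp(q) - 2.6442)*exp(q)/(2.61*exp(2*q) + 3.39*exp(q) - 3.41)^2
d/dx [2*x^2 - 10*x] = 4*x - 10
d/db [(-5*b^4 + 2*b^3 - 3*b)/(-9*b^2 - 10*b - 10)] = (90*b^5 + 132*b^4 + 160*b^3 - 87*b^2 + 30)/(81*b^4 + 180*b^3 + 280*b^2 + 200*b + 100)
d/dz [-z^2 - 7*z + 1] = -2*z - 7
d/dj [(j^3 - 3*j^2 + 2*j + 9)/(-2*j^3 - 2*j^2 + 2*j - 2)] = (-4*j^4 + 6*j^3 + 23*j^2 + 24*j - 11)/(2*(j^6 + 2*j^5 - j^4 + 3*j^2 - 2*j + 1))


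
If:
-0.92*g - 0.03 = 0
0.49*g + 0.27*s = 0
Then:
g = -0.03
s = 0.06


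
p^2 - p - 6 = (p - 3)*(p + 2)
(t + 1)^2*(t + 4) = t^3 + 6*t^2 + 9*t + 4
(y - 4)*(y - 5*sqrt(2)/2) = y^2 - 4*y - 5*sqrt(2)*y/2 + 10*sqrt(2)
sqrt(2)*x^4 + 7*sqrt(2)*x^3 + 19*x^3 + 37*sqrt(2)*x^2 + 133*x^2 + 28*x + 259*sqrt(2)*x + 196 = (x + 7)*(x + 2*sqrt(2))*(x + 7*sqrt(2))*(sqrt(2)*x + 1)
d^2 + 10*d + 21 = (d + 3)*(d + 7)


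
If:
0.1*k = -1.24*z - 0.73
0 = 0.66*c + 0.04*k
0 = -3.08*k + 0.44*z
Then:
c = 0.01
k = -0.08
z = -0.58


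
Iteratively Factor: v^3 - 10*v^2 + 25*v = (v - 5)*(v^2 - 5*v) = (v - 5)^2*(v)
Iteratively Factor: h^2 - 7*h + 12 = (h - 4)*(h - 3)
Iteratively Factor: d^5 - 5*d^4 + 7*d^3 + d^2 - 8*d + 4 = (d - 2)*(d^4 - 3*d^3 + d^2 + 3*d - 2) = (d - 2)*(d + 1)*(d^3 - 4*d^2 + 5*d - 2) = (d - 2)*(d - 1)*(d + 1)*(d^2 - 3*d + 2) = (d - 2)^2*(d - 1)*(d + 1)*(d - 1)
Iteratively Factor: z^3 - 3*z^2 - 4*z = (z + 1)*(z^2 - 4*z) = (z - 4)*(z + 1)*(z)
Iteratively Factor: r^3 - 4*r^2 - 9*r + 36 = (r - 3)*(r^2 - r - 12) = (r - 3)*(r + 3)*(r - 4)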